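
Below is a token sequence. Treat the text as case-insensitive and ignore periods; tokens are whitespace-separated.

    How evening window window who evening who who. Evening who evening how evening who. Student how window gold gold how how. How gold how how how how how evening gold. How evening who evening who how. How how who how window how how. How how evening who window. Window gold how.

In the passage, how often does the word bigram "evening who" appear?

6

Scanning the 50 overlapping bigram windows for "evening who":
  position 6–7: evening who
  position 9–10: evening who
  position 13–14: evening who
  position 32–33: evening who
  position 34–35: evening who
  position 46–47: evening who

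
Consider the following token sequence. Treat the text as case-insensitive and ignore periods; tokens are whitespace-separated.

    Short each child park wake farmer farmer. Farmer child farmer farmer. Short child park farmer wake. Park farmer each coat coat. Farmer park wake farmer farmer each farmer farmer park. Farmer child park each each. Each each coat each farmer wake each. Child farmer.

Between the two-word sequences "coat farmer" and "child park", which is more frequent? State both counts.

"coat farmer": 1 occurrence
"child park": 3 occurrences

"child park" (3 vs 1)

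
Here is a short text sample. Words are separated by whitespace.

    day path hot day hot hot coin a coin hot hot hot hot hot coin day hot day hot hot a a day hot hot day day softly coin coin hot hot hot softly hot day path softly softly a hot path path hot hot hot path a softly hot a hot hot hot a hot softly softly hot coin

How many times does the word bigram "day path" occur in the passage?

Scanning the 59 overlapping bigram windows for "day path":
  position 1–2: day path
  position 36–37: day path

2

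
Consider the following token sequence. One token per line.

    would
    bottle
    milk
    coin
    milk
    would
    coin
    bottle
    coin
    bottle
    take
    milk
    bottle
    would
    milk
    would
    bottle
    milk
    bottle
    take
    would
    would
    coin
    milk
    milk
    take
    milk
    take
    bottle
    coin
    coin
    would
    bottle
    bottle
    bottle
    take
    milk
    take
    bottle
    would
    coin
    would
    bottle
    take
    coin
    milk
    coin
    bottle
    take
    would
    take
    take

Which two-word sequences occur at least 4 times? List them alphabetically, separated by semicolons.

Bigram counts meeting the condition (at least 4 times):
  bottle take: 5
  would bottle: 4

bottle take; would bottle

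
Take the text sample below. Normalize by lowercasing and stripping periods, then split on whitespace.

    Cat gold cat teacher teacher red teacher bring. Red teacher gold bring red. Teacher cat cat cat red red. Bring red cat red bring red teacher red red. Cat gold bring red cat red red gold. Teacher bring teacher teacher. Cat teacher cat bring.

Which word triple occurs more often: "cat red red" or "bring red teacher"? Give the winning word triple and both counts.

"bring red teacher" (3 vs 2)

"cat red red": 2 occurrences
"bring red teacher": 3 occurrences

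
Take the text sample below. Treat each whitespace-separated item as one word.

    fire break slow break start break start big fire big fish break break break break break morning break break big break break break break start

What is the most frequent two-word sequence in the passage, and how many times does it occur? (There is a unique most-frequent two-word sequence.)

"break break", 8 times

Bigram frequencies (highest first):
  break break: 8
  break start: 3
  fire break: 1
  break slow: 1
  slow break: 1
  start break: 1
  … (9 more, each ≤ 1)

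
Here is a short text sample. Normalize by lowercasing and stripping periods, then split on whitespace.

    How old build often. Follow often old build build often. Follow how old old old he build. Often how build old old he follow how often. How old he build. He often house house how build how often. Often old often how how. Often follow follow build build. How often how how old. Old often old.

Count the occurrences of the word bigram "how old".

Scanning the 55 overlapping bigram windows for "how old":
  position 1–2: how old
  position 12–13: how old
  position 27–28: how old
  position 52–53: how old

4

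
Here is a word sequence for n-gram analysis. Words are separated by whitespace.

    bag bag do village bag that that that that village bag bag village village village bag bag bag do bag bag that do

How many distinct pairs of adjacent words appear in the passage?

23 tokens → 22 bigram windows in total.
Repeated bigrams (each contributes count−1 duplicates):
  bag bag: 5
  that that: 3
  village bag: 3
  bag do: 2
  bag that: 2
  village village: 2
11 duplicate windows → 22 − 11 = 11 distinct.

11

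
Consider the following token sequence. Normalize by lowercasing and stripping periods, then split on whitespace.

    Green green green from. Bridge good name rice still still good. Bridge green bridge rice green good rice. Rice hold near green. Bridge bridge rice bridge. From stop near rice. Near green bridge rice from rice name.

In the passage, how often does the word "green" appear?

Scanning the 37 tokens for "green":
  position 1: green
  position 2: green
  position 3: green
  position 13: green
  position 16: green
  position 22: green
  position 32: green

7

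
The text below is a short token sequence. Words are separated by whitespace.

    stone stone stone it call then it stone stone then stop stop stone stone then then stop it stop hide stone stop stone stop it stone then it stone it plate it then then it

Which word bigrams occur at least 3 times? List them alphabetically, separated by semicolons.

Bigram counts meeting the condition (at least 3 times):
  it stone: 3
  stone stone: 4
  stone then: 3
  then it: 3

it stone; stone stone; stone then; then it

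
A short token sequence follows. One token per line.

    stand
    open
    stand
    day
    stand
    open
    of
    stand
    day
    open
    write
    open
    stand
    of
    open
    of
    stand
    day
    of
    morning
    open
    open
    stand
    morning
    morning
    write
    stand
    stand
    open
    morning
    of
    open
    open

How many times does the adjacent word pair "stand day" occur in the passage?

Scanning the 32 overlapping bigram windows for "stand day":
  position 3–4: stand day
  position 8–9: stand day
  position 17–18: stand day

3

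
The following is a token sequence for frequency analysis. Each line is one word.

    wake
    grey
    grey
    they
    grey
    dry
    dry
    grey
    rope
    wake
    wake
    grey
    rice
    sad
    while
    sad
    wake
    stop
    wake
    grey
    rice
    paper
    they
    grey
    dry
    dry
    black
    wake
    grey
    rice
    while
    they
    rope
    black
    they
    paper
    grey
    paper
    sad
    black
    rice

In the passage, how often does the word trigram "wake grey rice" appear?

Scanning the 39 overlapping trigram windows for "wake grey rice":
  position 11–13: wake grey rice
  position 19–21: wake grey rice
  position 28–30: wake grey rice

3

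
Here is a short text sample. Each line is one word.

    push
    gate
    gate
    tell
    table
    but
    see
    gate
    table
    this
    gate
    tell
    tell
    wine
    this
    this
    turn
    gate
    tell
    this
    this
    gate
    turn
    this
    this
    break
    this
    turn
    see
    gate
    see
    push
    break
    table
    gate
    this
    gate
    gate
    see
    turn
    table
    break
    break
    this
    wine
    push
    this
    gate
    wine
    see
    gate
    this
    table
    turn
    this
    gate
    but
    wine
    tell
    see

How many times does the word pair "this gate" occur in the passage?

5

Scanning the 59 overlapping bigram windows for "this gate":
  position 10–11: this gate
  position 21–22: this gate
  position 36–37: this gate
  position 47–48: this gate
  position 55–56: this gate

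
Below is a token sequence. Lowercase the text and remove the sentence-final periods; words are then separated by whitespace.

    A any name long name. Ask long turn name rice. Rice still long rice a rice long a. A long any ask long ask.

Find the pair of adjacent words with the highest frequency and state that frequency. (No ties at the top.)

"ask long", 2 times

Bigram frequencies (highest first):
  ask long: 2
  a any: 1
  any name: 1
  name long: 1
  long name: 1
  name ask: 1
  … (16 more, each ≤ 1)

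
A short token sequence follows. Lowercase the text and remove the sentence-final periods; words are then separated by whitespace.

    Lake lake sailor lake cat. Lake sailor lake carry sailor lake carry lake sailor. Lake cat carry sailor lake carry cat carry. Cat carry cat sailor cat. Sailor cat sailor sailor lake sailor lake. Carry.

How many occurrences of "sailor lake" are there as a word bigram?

7

Scanning the 34 overlapping bigram windows for "sailor lake":
  position 3–4: sailor lake
  position 7–8: sailor lake
  position 10–11: sailor lake
  position 14–15: sailor lake
  position 18–19: sailor lake
  position 31–32: sailor lake
  position 33–34: sailor lake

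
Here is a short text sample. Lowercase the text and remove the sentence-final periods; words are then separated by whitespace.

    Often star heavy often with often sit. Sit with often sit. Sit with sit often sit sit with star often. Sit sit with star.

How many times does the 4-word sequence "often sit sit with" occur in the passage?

Scanning the 21 overlapping 4-gram windows for "often sit sit with":
  position 6–9: often sit sit with
  position 10–13: often sit sit with
  position 15–18: often sit sit with
  position 20–23: often sit sit with

4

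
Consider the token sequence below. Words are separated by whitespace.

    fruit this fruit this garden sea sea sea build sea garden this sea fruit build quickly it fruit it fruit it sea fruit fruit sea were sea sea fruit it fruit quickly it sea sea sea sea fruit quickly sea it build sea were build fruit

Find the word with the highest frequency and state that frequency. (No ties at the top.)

Unigram frequencies (highest first):
  sea: 15
  fruit: 11
  it: 6
  build: 4
  this: 3
  quickly: 3
  … (2 more, each ≤ 2)

"sea", 15 times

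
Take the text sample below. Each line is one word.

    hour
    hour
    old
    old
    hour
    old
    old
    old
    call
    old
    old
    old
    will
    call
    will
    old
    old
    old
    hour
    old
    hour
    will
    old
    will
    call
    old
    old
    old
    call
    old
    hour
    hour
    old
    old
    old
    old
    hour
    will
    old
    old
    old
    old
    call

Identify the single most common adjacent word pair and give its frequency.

Bigram frequencies (highest first):
  old old: 15
  old hour: 5
  hour old: 4
  old call: 3
  call old: 3
  will old: 3
  … (5 more, each ≤ 2)

"old old", 15 times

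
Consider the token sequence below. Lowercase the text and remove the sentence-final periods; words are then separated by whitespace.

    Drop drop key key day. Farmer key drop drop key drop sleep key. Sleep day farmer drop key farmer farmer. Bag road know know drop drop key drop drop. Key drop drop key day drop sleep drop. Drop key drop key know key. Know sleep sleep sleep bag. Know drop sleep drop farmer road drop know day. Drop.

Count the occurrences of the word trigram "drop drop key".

6

Scanning the 56 overlapping trigram windows for "drop drop key":
  position 1–3: drop drop key
  position 8–10: drop drop key
  position 25–27: drop drop key
  position 28–30: drop drop key
  position 31–33: drop drop key
  position 37–39: drop drop key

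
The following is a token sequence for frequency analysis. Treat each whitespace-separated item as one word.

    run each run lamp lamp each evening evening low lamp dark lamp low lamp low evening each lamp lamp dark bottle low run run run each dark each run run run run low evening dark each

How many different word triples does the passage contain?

36 tokens → 34 trigram windows in total.
Repeated trigrams (each contributes count−1 duplicates):
  run run run: 3
2 duplicate windows → 34 − 2 = 32 distinct.

32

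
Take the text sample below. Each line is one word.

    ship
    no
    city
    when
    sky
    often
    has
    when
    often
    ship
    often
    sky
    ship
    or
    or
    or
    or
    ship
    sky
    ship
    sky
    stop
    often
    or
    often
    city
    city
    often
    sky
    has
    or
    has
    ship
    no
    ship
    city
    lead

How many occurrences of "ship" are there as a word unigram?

7

Scanning the 37 tokens for "ship":
  position 1: ship
  position 10: ship
  position 13: ship
  position 18: ship
  position 20: ship
  position 33: ship
  position 35: ship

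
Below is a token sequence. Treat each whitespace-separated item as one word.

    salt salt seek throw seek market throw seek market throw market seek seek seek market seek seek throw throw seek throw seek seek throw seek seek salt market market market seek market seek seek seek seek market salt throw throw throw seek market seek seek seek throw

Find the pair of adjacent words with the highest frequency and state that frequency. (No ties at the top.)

"seek seek", 10 times

Bigram frequencies (highest first):
  seek seek: 10
  throw seek: 6
  seek market: 6
  seek throw: 5
  market seek: 5
  throw throw: 3
  … (9 more, each ≤ 2)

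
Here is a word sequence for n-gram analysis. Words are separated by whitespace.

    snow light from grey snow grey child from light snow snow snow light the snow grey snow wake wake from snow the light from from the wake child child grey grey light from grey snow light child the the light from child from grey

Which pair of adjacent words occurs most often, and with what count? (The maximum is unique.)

Bigram frequencies (highest first):
  light from: 4
  snow light: 3
  from grey: 3
  grey snow: 3
  snow grey: 2
  child from: 2
  … (24 more, each ≤ 2)

"light from", 4 times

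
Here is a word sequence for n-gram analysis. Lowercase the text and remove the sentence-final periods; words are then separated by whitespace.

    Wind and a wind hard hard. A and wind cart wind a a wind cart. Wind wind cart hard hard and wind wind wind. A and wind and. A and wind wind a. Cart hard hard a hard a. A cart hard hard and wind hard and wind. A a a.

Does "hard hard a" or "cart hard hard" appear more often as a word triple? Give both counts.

"cart hard hard" (3 vs 2)

"hard hard a": 2 occurrences
"cart hard hard": 3 occurrences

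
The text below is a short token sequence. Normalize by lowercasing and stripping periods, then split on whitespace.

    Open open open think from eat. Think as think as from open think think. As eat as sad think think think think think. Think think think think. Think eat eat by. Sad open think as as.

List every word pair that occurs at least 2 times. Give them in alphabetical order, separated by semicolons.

Bigram counts meeting the condition (at least 2 times):
  open open: 2
  open think: 3
  think as: 4
  think think: 10

open open; open think; think as; think think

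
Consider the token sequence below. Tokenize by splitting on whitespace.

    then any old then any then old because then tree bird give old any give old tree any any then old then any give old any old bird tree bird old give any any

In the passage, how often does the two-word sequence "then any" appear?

Scanning the 33 overlapping bigram windows for "then any":
  position 1–2: then any
  position 4–5: then any
  position 22–23: then any

3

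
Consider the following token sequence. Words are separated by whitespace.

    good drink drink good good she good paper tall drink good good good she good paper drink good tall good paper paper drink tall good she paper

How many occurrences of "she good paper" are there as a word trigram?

Scanning the 25 overlapping trigram windows for "she good paper":
  position 6–8: she good paper
  position 14–16: she good paper

2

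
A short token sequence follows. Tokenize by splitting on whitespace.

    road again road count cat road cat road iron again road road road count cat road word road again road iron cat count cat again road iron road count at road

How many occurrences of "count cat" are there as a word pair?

3

Scanning the 30 overlapping bigram windows for "count cat":
  position 4–5: count cat
  position 14–15: count cat
  position 23–24: count cat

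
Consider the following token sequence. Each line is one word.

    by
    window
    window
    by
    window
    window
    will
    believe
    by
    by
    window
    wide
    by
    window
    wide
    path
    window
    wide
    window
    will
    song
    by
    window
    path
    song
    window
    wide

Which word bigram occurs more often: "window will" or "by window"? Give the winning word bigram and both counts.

"window will": 2 occurrences
"by window": 5 occurrences

"by window" (5 vs 2)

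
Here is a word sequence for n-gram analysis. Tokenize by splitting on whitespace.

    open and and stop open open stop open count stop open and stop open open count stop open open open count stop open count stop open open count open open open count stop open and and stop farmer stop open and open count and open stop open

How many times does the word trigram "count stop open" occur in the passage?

Scanning the 45 overlapping trigram windows for "count stop open":
  position 9–11: count stop open
  position 16–18: count stop open
  position 21–23: count stop open
  position 24–26: count stop open
  position 32–34: count stop open

5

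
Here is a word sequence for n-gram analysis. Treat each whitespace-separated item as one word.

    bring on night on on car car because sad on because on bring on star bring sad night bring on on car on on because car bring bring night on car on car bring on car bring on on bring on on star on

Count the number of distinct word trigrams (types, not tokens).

35

44 tokens → 42 trigram windows in total.
Repeated trigrams (each contributes count−1 duplicates):
  bring on on: 3
  car bring on: 2
  on bring on: 2
  on car bring: 2
  on car on: 2
  on on car: 2
7 duplicate windows → 42 − 7 = 35 distinct.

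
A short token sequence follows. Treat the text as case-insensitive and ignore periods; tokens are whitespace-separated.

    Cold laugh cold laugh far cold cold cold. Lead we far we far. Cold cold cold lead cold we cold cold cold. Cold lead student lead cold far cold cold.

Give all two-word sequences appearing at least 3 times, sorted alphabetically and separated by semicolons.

cold cold; cold lead; far cold

Bigram counts meeting the condition (at least 3 times):
  cold cold: 8
  cold lead: 3
  far cold: 3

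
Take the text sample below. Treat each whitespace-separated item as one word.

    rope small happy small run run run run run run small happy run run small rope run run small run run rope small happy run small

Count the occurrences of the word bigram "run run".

8

Scanning the 25 overlapping bigram windows for "run run":
  position 5–6: run run
  position 6–7: run run
  position 7–8: run run
  position 8–9: run run
  position 9–10: run run
  position 13–14: run run
  position 17–18: run run
  position 20–21: run run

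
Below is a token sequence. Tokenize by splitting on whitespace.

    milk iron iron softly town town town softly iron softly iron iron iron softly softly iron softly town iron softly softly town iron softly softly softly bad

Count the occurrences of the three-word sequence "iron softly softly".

Scanning the 25 overlapping trigram windows for "iron softly softly":
  position 13–15: iron softly softly
  position 19–21: iron softly softly
  position 23–25: iron softly softly

3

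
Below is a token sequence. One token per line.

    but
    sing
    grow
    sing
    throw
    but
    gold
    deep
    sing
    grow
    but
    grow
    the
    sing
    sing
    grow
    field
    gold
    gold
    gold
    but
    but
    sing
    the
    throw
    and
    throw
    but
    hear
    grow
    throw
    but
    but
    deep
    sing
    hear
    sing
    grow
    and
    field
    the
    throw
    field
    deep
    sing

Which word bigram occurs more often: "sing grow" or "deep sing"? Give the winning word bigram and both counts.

"sing grow" (4 vs 3)

"sing grow": 4 occurrences
"deep sing": 3 occurrences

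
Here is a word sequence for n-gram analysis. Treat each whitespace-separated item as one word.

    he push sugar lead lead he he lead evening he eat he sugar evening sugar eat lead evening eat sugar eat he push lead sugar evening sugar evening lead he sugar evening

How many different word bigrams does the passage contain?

32 tokens → 31 bigram windows in total.
Repeated bigrams (each contributes count−1 duplicates):
  sugar evening: 4
  eat he: 2
  evening sugar: 2
  he push: 2
  he sugar: 2
  lead evening: 2
  lead he: 2
  sugar eat: 2
10 duplicate windows → 31 − 10 = 21 distinct.

21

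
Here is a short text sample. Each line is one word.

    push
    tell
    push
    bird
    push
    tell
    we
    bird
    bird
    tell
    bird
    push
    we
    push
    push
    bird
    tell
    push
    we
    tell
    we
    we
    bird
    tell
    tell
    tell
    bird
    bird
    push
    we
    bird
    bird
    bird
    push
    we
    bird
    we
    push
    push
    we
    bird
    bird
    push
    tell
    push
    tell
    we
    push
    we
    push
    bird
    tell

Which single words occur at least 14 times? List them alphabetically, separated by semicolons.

Unigram counts meeting the condition (at least 14 times):
  bird: 15
  push: 15

bird; push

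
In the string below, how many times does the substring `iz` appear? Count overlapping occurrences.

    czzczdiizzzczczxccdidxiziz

3

Sliding a length-2 window over the 26 characters (25 positions):
  position 8–9: iz
  position 23–24: iz
  position 25–26: iz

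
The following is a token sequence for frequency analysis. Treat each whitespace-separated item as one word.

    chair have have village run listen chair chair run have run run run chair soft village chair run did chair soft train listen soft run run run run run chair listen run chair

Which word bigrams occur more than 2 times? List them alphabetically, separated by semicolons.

run chair; run run

Bigram counts meeting the condition (more than 2 times):
  run chair: 3
  run run: 6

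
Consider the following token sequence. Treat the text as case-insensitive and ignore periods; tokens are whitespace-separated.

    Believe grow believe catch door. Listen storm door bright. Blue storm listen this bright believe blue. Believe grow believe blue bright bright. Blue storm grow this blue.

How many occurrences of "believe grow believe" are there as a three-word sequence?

2

Scanning the 25 overlapping trigram windows for "believe grow believe":
  position 1–3: believe grow believe
  position 17–19: believe grow believe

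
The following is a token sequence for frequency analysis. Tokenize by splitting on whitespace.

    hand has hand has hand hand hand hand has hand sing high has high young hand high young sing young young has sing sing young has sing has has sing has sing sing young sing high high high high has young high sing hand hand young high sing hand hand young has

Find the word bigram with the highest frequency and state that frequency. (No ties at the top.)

Bigram frequencies (highest first):
  hand hand: 5
  has sing: 4
  hand has: 3
  has hand: 3
  sing young: 3
  young has: 3
  … (18 more, each ≤ 3)

"hand hand", 5 times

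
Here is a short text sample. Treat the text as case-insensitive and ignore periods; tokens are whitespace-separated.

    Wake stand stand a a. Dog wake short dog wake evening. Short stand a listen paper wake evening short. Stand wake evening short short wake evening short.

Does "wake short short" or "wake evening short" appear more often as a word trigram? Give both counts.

"wake short short": 0 occurrences
"wake evening short": 4 occurrences

"wake evening short" (4 vs 0)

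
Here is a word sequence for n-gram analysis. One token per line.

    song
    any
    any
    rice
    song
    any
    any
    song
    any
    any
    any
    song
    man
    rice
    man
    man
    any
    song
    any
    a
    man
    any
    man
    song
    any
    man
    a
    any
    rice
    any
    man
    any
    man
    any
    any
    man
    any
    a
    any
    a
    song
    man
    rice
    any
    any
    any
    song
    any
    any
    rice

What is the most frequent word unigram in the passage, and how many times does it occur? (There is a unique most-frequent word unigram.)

"any", 23 times

Unigram frequencies (highest first):
  any: 23
  man: 10
  song: 8
  rice: 5
  a: 4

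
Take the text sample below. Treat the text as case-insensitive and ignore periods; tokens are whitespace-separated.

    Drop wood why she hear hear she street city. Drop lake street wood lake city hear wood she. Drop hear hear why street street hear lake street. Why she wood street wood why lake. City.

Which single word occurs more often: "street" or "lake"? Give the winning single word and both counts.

"street": 6 occurrences
"lake": 4 occurrences

"street" (6 vs 4)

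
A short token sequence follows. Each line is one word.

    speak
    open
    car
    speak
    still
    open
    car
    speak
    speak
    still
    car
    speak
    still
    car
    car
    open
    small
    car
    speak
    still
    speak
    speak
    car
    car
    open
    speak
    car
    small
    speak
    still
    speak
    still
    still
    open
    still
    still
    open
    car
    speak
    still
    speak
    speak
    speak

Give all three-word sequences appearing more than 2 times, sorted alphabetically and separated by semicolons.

car speak still; open car speak; speak still speak

Trigram counts meeting the condition (more than 2 times):
  car speak still: 4
  open car speak: 3
  speak still speak: 3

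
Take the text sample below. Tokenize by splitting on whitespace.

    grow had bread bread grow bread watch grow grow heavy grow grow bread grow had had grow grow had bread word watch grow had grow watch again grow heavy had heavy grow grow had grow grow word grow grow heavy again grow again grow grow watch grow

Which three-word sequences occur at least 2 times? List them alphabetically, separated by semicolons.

Trigram counts meeting the condition (at least 2 times):
  grow grow had: 2
  grow grow heavy: 2
  grow had bread: 2
  grow had grow: 2
  had grow grow: 2
  heavy grow grow: 2

grow grow had; grow grow heavy; grow had bread; grow had grow; had grow grow; heavy grow grow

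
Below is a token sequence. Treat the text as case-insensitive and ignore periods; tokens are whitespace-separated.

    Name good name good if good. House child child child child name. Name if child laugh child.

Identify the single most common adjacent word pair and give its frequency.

Bigram frequencies (highest first):
  child child: 3
  name good: 2
  good name: 1
  good if: 1
  if good: 1
  good house: 1
  … (7 more, each ≤ 1)

"child child", 3 times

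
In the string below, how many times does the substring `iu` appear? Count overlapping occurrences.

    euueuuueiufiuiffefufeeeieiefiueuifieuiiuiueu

Sliding a length-2 window over the 44 characters (43 positions):
  position 9–10: iu
  position 12–13: iu
  position 29–30: iu
  position 39–40: iu
  position 41–42: iu

5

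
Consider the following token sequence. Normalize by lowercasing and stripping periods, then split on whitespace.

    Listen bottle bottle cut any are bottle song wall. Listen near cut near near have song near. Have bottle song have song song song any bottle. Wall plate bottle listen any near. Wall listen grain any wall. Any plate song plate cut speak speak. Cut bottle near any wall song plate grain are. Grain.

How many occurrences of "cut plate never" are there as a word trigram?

Scanning the 52 overlapping trigram windows for "cut plate never":
  (none found)

0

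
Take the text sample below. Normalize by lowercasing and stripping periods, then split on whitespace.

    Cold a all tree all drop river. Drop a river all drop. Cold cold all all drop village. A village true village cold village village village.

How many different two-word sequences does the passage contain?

22

26 tokens → 25 bigram windows in total.
Repeated bigrams (each contributes count−1 duplicates):
  all drop: 3
  village village: 2
3 duplicate windows → 25 − 3 = 22 distinct.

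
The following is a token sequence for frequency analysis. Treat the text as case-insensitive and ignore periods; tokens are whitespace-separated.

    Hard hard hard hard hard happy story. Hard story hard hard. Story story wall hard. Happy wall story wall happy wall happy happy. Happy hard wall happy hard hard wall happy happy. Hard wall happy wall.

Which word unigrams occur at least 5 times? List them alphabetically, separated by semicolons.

Unigram counts meeting the condition (at least 5 times):
  happy: 10
  hard: 13
  story: 5
  wall: 8

happy; hard; story; wall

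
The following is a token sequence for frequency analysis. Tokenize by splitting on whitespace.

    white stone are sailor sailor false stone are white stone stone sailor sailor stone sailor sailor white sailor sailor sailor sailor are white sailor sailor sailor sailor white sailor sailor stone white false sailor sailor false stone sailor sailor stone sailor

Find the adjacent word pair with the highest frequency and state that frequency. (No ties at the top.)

Bigram frequencies (highest first):
  sailor sailor: 12
  stone sailor: 4
  sailor stone: 3
  white sailor: 3
  white stone: 2
  stone are: 2
  … (10 more, each ≤ 2)

"sailor sailor", 12 times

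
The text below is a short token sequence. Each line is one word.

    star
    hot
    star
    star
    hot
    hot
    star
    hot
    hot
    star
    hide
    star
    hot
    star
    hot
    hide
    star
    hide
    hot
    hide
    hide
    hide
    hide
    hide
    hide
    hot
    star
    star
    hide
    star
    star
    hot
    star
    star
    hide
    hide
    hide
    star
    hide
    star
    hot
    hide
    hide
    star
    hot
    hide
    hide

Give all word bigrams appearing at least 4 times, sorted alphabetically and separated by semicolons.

Bigram counts meeting the condition (at least 4 times):
  hide hide: 9
  hide star: 6
  hot hide: 4
  hot star: 6
  star hide: 5
  star hot: 8
  star star: 4

hide hide; hide star; hot hide; hot star; star hide; star hot; star star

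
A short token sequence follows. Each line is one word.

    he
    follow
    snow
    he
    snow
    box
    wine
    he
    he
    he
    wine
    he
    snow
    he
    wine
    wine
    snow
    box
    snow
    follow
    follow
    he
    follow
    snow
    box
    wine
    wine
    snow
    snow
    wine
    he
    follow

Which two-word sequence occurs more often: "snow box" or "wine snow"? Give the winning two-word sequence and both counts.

"snow box": 3 occurrences
"wine snow": 2 occurrences

"snow box" (3 vs 2)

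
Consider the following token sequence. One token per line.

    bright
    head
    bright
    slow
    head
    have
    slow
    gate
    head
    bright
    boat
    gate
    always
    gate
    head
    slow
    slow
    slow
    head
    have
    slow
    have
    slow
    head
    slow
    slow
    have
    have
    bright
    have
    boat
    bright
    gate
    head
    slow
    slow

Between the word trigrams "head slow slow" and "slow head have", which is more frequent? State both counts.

"head slow slow" (3 vs 2)

"head slow slow": 3 occurrences
"slow head have": 2 occurrences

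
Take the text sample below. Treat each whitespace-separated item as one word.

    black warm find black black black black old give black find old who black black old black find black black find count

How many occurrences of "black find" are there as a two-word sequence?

Scanning the 21 overlapping bigram windows for "black find":
  position 10–11: black find
  position 17–18: black find
  position 20–21: black find

3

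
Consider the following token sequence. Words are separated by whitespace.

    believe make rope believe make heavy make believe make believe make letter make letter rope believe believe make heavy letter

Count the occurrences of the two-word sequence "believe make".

5

Scanning the 19 overlapping bigram windows for "believe make":
  position 1–2: believe make
  position 4–5: believe make
  position 8–9: believe make
  position 10–11: believe make
  position 17–18: believe make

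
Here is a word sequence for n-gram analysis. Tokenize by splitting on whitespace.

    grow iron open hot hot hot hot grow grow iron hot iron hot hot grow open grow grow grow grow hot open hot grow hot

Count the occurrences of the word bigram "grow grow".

Scanning the 24 overlapping bigram windows for "grow grow":
  position 8–9: grow grow
  position 17–18: grow grow
  position 18–19: grow grow
  position 19–20: grow grow

4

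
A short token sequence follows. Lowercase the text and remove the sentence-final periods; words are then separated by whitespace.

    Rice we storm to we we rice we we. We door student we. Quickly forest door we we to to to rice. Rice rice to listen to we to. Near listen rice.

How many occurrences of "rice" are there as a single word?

6

Scanning the 32 tokens for "rice":
  position 1: rice
  position 7: rice
  position 22: rice
  position 23: rice
  position 24: rice
  position 32: rice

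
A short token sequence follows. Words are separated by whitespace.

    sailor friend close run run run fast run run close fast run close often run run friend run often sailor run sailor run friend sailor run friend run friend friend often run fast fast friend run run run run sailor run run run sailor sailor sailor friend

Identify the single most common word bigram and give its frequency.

"run run", 9 times

Bigram frequencies (highest first):
  run run: 9
  run friend: 4
  sailor run: 4
  friend run: 3
  run sailor: 3
  sailor friend: 2
  … (16 more, each ≤ 2)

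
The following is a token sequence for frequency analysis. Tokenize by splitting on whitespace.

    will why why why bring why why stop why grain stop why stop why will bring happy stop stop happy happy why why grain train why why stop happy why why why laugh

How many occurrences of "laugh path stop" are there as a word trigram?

Scanning the 31 overlapping trigram windows for "laugh path stop":
  (none found)

0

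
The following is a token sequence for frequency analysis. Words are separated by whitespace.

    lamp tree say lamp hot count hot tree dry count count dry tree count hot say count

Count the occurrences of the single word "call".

Scanning the 17 tokens for "call":
  (none found)

0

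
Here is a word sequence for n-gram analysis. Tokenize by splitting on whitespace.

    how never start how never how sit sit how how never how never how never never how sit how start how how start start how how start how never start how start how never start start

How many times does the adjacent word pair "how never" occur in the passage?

7

Scanning the 35 overlapping bigram windows for "how never":
  position 1–2: how never
  position 4–5: how never
  position 10–11: how never
  position 12–13: how never
  position 14–15: how never
  position 28–29: how never
  position 33–34: how never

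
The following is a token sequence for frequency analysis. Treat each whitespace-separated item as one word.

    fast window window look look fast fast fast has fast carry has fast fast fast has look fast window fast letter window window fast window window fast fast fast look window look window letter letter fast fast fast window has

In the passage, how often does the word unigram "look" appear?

Scanning the 40 tokens for "look":
  position 4: look
  position 5: look
  position 17: look
  position 30: look
  position 32: look

5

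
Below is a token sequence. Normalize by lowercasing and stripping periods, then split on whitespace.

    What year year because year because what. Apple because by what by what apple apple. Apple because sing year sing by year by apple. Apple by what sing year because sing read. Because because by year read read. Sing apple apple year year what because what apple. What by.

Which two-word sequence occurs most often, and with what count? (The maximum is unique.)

Bigram frequencies (highest first):
  apple apple: 4
  year because: 3
  what apple: 3
  by what: 3
  year year: 2
  because what: 2
  … (25 more, each ≤ 2)

"apple apple", 4 times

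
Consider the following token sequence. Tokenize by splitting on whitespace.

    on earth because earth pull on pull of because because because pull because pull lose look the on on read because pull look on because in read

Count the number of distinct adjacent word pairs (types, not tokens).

27 tokens → 26 bigram windows in total.
Repeated bigrams (each contributes count−1 duplicates):
  because pull: 3
  because because: 2
3 duplicate windows → 26 − 3 = 23 distinct.

23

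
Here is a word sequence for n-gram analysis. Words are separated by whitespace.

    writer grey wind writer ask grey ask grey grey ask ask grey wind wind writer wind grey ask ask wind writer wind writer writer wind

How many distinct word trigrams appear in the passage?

21

25 tokens → 23 trigram windows in total.
Repeated trigrams (each contributes count−1 duplicates):
  grey ask ask: 2
  wind writer wind: 2
2 duplicate windows → 23 − 2 = 21 distinct.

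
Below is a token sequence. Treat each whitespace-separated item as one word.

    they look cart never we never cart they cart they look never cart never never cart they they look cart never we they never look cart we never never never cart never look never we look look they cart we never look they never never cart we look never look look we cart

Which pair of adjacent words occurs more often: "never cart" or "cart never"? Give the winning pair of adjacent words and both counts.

"never cart": 5 occurrences
"cart never": 4 occurrences

"never cart" (5 vs 4)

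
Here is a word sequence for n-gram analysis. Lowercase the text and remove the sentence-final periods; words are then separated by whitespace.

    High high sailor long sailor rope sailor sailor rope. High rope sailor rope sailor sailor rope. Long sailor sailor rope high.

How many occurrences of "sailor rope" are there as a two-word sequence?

Scanning the 20 overlapping bigram windows for "sailor rope":
  position 5–6: sailor rope
  position 8–9: sailor rope
  position 12–13: sailor rope
  position 15–16: sailor rope
  position 19–20: sailor rope

5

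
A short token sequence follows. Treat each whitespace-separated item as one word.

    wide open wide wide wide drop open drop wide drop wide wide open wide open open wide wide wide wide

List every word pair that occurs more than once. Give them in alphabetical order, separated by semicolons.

Bigram counts meeting the condition (more than once):
  drop wide: 2
  open wide: 3
  wide drop: 2
  wide open: 3
  wide wide: 6

drop wide; open wide; wide drop; wide open; wide wide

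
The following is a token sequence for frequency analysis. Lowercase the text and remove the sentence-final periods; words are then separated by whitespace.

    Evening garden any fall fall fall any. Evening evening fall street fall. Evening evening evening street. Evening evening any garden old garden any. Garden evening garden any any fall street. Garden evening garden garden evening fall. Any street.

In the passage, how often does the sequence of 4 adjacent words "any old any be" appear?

0

Scanning the 35 overlapping 4-gram windows for "any old any be":
  (none found)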